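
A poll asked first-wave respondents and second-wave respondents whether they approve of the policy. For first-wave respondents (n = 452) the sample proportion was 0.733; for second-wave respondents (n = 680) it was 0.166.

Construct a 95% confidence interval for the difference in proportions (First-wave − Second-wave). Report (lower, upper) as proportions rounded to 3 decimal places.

(0.518, 0.616)

Each SE is √(p̂(1−p̂)/n): √(0.7330·0.2670/452) = 0.02081 and √(0.1660·0.8340/680) = 0.01427.
SE(p̂₁ − p̂₂) = √(SE₁² + SE₂²) = √(0.0004330561 + 0.0002036329) = 0.02523, since the two samples are independent.
At 95% confidence z* = 1.960; margin = 1.960 × 0.02523 = 0.04945.
The difference is 0.7330 − 0.1660 = 0.5670, so the interval is 0.5670 ± 0.04945 = (0.518, 0.616).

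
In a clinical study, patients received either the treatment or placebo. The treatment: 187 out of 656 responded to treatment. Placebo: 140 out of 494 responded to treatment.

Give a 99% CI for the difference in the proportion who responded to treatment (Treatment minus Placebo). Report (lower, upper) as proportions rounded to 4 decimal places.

Sample proportions: 187/656 = 0.2851, 140/494 = 0.2834.
Each SE is √(p̂(1−p̂)/n): √(0.2851·0.7149/656) = 0.01763 and √(0.2834·0.7166/494) = 0.02028.
SE(p̂₁ − p̂₂) = √(SE₁² + SE₂²) = √(0.0003108169 + 0.0004112784) = 0.02687, since the two samples are independent.
At 99% confidence z* = 2.576; margin = 2.576 × 0.02687 = 0.06922.
The difference is 0.2851 − 0.2834 = 0.0017, so the interval is 0.0017 ± 0.06922 = (-0.0675, 0.0709).

(-0.0675, 0.0709)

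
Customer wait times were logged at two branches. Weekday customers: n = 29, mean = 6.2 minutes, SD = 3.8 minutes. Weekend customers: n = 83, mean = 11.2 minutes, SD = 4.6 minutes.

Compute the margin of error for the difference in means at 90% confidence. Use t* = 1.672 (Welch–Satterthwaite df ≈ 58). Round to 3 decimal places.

1.451

Standard errors of each mean: 3.8/√29 = 0.7056 and 4.6/√83 = 0.5049.
SE(x̄₁ − x̄₂) = √(0.7056² + 0.5049²) = 0.8676 for independent samples with unequal variances.
With t* = 1.672, the margin is 1.672 × 0.8676 = 1.4506.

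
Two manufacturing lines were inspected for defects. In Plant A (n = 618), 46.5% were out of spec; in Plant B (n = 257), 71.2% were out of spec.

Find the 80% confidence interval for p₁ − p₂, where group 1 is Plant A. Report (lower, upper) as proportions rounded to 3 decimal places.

(-0.291, -0.203)

SE₁ = √(p̂₁(1−p̂₁)/n₁) = √(0.4650·0.5350/618) = 0.02006; SE₂ = √(0.7120·0.2880/257) = 0.02825.
Independent samples: SE of the difference = √(SE₁² + SE₂²) = √(0.0004024036 + 0.0007980625) = 0.03465.
z* for 80% confidence is 1.282, so the margin of error is 1.282 × 0.03465 = 0.04442.
Point estimate p̂₁ − p̂₂ = 0.4650 − 0.7120 = -0.2470.
-0.2470 ± 0.04442 → (-0.291, -0.203).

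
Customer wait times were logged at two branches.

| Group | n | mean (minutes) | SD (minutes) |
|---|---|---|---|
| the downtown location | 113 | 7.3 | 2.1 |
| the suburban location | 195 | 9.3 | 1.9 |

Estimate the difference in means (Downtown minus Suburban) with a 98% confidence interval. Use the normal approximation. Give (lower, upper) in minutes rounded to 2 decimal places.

(-2.56, -1.44)

Per-group SEs: s₁/√n₁ = 2.1/√113 = 0.1976, s₂/√n₂ = 1.9/√195 = 0.1361.
Unpooled SE of the difference: √(0.03904576 + 0.01852321) = 0.2399.
Margin of error = z* · SE = 2.326 × 0.2399 = 0.5580.
x̄₁ − x̄₂ = 7.3 − 9.3 = -2.0000.
CI: -2.0000 ± 0.5580 = (-2.56, -1.44).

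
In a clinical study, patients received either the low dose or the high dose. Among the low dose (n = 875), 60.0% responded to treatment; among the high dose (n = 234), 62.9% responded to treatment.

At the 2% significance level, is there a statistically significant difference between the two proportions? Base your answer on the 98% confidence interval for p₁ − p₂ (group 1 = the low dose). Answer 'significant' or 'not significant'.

The two standard errors are √(0.6000×0.4000/875) = 0.01656 and √(0.6290×0.3710/234) = 0.03158.
Because the samples are independent, SE_diff = √(0.01656² + 0.03158²) = 0.03566.
Using z* = 2.326 for 98%, ME = 2.326 × 0.03566 = 0.08295.
p̂₁ − p̂₂ = -0.0290; interval -0.0290 ± 0.08295 gives (-0.11195, 0.05395).
The interval (-0.11195, 0.05395) contains 0, so the difference is not significant.

not significant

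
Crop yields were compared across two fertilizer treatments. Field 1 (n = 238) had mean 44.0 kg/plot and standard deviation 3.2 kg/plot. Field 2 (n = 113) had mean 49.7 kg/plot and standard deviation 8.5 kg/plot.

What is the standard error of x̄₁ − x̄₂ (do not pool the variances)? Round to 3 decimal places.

0.826

SE₁ = s₁/√n₁ = 3.2/√238 = 0.2074; SE₂ = 8.5/√113 = 0.7996.
Independent samples, unequal variances: SE_diff = √(SE₁² + SE₂²) = √(0.04301476 + 0.63936016) = 0.8261.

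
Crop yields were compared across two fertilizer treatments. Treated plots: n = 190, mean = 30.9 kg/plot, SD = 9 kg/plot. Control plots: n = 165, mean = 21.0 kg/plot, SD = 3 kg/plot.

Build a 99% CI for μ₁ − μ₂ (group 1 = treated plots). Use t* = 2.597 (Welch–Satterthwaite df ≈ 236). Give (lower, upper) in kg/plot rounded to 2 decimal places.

Per-group SEs: s₁/√n₁ = 9/√190 = 0.6529, s₂/√n₂ = 3/√165 = 0.2335.
Unpooled SE of the difference: √(0.42627841 + 0.05452225) = 0.6934.
Margin of error = t* · SE = 2.597 × 0.6934 = 1.8008.
x̄₁ − x̄₂ = 30.9 − 21.0 = 9.9000.
CI: 9.9000 ± 1.8008 = (8.10, 11.70).

(8.10, 11.70)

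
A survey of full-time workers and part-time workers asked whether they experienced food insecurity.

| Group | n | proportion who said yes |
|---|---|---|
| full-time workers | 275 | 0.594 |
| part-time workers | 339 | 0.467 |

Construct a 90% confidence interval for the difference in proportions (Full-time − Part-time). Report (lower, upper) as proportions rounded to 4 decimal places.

(0.0610, 0.1930)

Each SE is √(p̂(1−p̂)/n): √(0.5940·0.4060/275) = 0.02961 and √(0.4670·0.5330/339) = 0.02710.
SE(p̂₁ − p̂₂) = √(SE₁² + SE₂²) = √(0.0008767521 + 0.00073441) = 0.04014, since the two samples are independent.
At 90% confidence z* = 1.645; margin = 1.645 × 0.04014 = 0.06603.
The difference is 0.5940 − 0.4670 = 0.1270, so the interval is 0.1270 ± 0.06603 = (0.0610, 0.1930).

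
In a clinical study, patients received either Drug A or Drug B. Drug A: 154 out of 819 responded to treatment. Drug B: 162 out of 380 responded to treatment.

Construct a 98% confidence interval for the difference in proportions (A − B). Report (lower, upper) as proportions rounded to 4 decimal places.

(-0.3053, -0.1713)

Sample proportions: 154/819 = 0.1880, 162/380 = 0.4263.
Each SE is √(p̂(1−p̂)/n): √(0.1880·0.8120/819) = 0.01365 and √(0.4263·0.5737/380) = 0.02537.
SE(p̂₁ − p̂₂) = √(SE₁² + SE₂²) = √(0.0001863225 + 0.0006436369) = 0.02881, since the two samples are independent.
At 98% confidence z* = 2.326; margin = 2.326 × 0.02881 = 0.06701.
The difference is 0.1880 − 0.4263 = -0.2383, so the interval is -0.2383 ± 0.06701 = (-0.3053, -0.1713).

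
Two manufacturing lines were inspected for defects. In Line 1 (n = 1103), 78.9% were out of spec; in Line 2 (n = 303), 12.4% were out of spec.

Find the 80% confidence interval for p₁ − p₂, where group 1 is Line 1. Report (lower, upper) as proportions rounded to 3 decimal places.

The two standard errors are √(0.7890×0.2110/1103) = 0.01229 and √(0.1240×0.8760/303) = 0.01893.
Because the samples are independent, SE_diff = √(0.01229² + 0.01893²) = 0.02257.
Using z* = 1.282 for 80%, ME = 1.282 × 0.02257 = 0.02893.
p̂₁ − p̂₂ = 0.6650; interval 0.6650 ± 0.02893 gives (0.636, 0.694).

(0.636, 0.694)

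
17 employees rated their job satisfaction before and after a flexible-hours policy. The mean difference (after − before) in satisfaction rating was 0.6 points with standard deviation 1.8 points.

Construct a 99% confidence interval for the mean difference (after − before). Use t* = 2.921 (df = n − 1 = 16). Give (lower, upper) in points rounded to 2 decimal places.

(-0.68, 1.88)

Paired design: SE = s_d/√n = 1.8/√17 = 0.4366.
t* = 2.921; margin of error = 2.921 × 0.4366 = 1.2753.
0.6 ± 1.2753 → (-0.68, 1.88).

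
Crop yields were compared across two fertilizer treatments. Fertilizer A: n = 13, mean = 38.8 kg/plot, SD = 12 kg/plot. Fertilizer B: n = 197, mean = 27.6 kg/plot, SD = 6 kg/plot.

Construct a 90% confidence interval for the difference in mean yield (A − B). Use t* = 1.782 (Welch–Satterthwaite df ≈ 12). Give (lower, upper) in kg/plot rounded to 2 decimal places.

(5.22, 17.18)

Standard errors of each mean: 12/√13 = 3.3282 and 6/√197 = 0.4275.
SE(x̄₁ − x̄₂) = √(3.3282² + 0.4275²) = 3.3555 for independent samples with unequal variances.
With t* = 1.782, the margin is 1.782 × 3.3555 = 5.9795.
x̄₁ − x̄₂ = 38.8 − 27.6 = 11.2000; the interval is 11.2000 ± 5.9795 = (5.22, 17.18).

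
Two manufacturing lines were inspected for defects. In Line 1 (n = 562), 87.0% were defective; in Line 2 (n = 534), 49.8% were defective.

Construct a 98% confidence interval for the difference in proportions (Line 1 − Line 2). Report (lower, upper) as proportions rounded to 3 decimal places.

The two standard errors are √(0.8700×0.1300/562) = 0.01419 and √(0.4980×0.5020/534) = 0.02164.
Because the samples are independent, SE_diff = √(0.01419² + 0.02164²) = 0.02588.
Using z* = 2.326 for 98%, ME = 2.326 × 0.02588 = 0.06020.
p̂₁ − p̂₂ = 0.3720; interval 0.3720 ± 0.06020 gives (0.312, 0.432).

(0.312, 0.432)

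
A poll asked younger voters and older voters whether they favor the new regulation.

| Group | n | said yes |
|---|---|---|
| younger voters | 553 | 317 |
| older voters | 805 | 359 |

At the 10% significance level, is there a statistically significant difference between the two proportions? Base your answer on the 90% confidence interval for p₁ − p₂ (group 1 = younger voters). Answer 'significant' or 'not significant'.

First, p̂₁ = 317/553 = 0.5732; p̂₂ = 359/805 = 0.4460.
The two standard errors are √(0.5732×0.4268/553) = 0.02103 and √(0.4460×0.5540/805) = 0.01752.
Because the samples are independent, SE_diff = √(0.02103² + 0.01752²) = 0.02737.
Using z* = 1.645 for 90%, ME = 1.645 × 0.02737 = 0.04502.
p̂₁ − p̂₂ = 0.1272; interval 0.1272 ± 0.04502 gives (0.08218, 0.17222).
The interval (0.08218, 0.17222) does not contain 0, so the difference is significant.

significant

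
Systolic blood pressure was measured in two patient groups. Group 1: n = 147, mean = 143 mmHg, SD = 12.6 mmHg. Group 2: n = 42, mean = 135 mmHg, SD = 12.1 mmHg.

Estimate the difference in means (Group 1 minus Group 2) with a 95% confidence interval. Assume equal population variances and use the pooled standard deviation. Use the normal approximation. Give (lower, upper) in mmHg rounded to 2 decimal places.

(3.72, 12.28)

s_p = √[((n₁−1)s₁² + (n₂−1)s₂²)/(n₁+n₂−2)] = √[(146·12.6² + 41·12.1²)/187] = 12.4921.
SE = 12.4921·√(1/147 + 1/42) = 2.1857.
With z* = 1.960, margin = 1.960 × 2.1857 = 4.2840.
x̄₁ − x̄₂ = 143 − 135 = 8.0000; interval 8.0000 ± 4.2840 = (3.72, 12.28).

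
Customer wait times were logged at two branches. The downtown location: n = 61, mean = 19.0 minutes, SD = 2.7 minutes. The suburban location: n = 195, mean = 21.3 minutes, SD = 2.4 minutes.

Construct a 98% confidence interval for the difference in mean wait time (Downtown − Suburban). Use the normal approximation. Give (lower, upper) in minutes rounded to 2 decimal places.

(-3.20, -1.40)

Per-group SEs: s₁/√n₁ = 2.7/√61 = 0.3457, s₂/√n₂ = 2.4/√195 = 0.1719.
Unpooled SE of the difference: √(0.11950849 + 0.02954961) = 0.3861.
Margin of error = z* · SE = 2.326 × 0.3861 = 0.8981.
x̄₁ − x̄₂ = 19.0 − 21.3 = -2.3000.
CI: -2.3000 ± 0.8981 = (-3.20, -1.40).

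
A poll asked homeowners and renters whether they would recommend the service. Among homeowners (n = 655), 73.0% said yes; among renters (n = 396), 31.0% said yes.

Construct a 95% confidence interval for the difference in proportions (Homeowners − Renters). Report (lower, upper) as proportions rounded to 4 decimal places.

(0.3632, 0.4768)

The two standard errors are √(0.7300×0.2700/655) = 0.01735 and √(0.3100×0.6900/396) = 0.02324.
Because the samples are independent, SE_diff = √(0.01735² + 0.02324²) = 0.02900.
Using z* = 1.960 for 95%, ME = 1.960 × 0.02900 = 0.05684.
p̂₁ − p̂₂ = 0.4200; interval 0.4200 ± 0.05684 gives (0.3632, 0.4768).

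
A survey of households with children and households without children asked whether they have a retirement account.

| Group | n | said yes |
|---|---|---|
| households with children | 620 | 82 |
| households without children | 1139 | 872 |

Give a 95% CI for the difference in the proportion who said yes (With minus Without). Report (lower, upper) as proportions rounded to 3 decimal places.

p̂₁ = 82/620 = 0.1323 and p̂₂ = 872/1139 = 0.7656.
SE₁ = √(p̂₁(1−p̂₁)/n₁) = √(0.1323·0.8677/620) = 0.01361; SE₂ = √(0.7656·0.2344/1139) = 0.01255.
Independent samples: SE of the difference = √(SE₁² + SE₂²) = √(0.0001852321 + 0.0001575025) = 0.01851.
z* for 95% confidence is 1.960, so the margin of error is 1.960 × 0.01851 = 0.03628.
Point estimate p̂₁ − p̂₂ = 0.1323 − 0.7656 = -0.6333.
-0.6333 ± 0.03628 → (-0.670, -0.597).

(-0.670, -0.597)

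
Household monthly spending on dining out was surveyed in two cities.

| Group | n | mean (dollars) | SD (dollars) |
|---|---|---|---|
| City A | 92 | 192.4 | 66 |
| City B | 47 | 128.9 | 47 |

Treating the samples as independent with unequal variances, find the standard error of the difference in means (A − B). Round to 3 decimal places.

9.713

SE₁ = s₁/√n₁ = 66/√92 = 6.8810; SE₂ = 47/√47 = 6.8557.
Independent samples, unequal variances: SE_diff = √(SE₁² + SE₂²) = √(47.348161 + 47.00062249) = 9.7133.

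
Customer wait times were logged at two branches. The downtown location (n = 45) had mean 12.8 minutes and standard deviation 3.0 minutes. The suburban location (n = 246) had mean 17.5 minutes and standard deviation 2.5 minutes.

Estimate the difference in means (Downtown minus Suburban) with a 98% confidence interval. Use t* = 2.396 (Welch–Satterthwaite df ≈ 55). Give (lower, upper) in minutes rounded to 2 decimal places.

(-5.84, -3.56)

SE₁ = s₁/√n₁ = 3.0/√45 = 0.4472; SE₂ = 2.5/√246 = 0.1594.
Independent samples, unequal variances: SE_diff = √(SE₁² + SE₂²) = √(0.19998784 + 0.02540836) = 0.4748.
t* = 2.396, so margin of error = 2.396 × 0.4748 = 1.1376.
Difference in means = 12.8 − 17.5 = -4.7000.
-4.7000 ± 1.1376 → (-5.84, -3.56).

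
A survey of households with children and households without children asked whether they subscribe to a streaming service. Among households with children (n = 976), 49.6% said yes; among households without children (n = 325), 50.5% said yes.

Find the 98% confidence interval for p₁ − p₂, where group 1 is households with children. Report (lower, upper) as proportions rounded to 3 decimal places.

(-0.083, 0.065)

SE₁ = √(p̂₁(1−p̂₁)/n₁) = √(0.4960·0.5040/976) = 0.01600; SE₂ = √(0.5050·0.4950/325) = 0.02773.
Independent samples: SE of the difference = √(SE₁² + SE₂²) = √(0.000256 + 0.0007689529) = 0.03201.
z* for 98% confidence is 2.326, so the margin of error is 2.326 × 0.03201 = 0.07446.
Point estimate p̂₁ − p̂₂ = 0.4960 − 0.5050 = -0.0090.
-0.0090 ± 0.07446 → (-0.083, 0.065).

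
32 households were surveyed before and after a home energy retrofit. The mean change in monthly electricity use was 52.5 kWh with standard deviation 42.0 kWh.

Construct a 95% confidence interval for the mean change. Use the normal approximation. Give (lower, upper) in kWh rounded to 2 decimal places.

Paired design: SE = s_d/√n = 42.0/√32 = 7.4246.
z* = 1.960; margin of error = 1.960 × 7.4246 = 14.5522.
52.5 ± 14.5522 → (37.95, 67.05).

(37.95, 67.05)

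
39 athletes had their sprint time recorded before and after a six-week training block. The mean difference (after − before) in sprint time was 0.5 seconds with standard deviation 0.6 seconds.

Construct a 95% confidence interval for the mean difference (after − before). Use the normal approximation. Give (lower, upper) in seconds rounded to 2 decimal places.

This is a matched-pairs design, so SE = s_d/√n = 0.6/√39 = 0.0961.
Margin = 1.960 × 0.0961 = 0.1884; the interval is 0.5 ± 0.1884 = (0.31, 0.69).

(0.31, 0.69)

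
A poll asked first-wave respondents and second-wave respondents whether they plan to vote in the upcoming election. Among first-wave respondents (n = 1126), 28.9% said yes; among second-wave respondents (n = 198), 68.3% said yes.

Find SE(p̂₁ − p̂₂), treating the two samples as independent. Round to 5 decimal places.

Each SE is √(p̂(1−p̂)/n): √(0.2890·0.7110/1126) = 0.01351 and √(0.6830·0.3170/198) = 0.03307.
SE(p̂₁ − p̂₂) = √(SE₁² + SE₂²) = √(0.0001825201 + 0.0010936249) = 0.03572, since the two samples are independent.

0.03572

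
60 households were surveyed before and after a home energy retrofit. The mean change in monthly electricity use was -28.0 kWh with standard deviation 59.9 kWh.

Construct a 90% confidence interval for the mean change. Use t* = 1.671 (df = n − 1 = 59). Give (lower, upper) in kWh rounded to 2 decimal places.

Paired design: SE = s_d/√n = 59.9/√60 = 7.7331.
t* = 1.671; margin of error = 1.671 × 7.7331 = 12.9220.
-28.0 ± 12.9220 → (-40.92, -15.08).

(-40.92, -15.08)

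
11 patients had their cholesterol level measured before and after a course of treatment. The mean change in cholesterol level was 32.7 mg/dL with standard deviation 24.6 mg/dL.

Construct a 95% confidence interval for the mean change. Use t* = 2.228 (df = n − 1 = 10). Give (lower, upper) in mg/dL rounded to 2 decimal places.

Paired design: SE = s_d/√n = 24.6/√11 = 7.4172.
t* = 2.228; margin of error = 2.228 × 7.4172 = 16.5255.
32.7 ± 16.5255 → (16.17, 49.23).

(16.17, 49.23)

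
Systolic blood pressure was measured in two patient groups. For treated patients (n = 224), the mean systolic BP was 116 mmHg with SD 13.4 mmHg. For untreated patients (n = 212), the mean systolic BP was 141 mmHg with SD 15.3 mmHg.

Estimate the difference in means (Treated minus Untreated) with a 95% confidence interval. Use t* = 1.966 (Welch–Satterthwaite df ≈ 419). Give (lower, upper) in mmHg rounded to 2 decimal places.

Standard errors of each mean: 13.4/√224 = 0.8953 and 15.3/√212 = 1.0508.
SE(x̄₁ − x̄₂) = √(0.8953² + 1.0508²) = 1.3805 for independent samples with unequal variances.
With t* = 1.966, the margin is 1.966 × 1.3805 = 2.7141.
x̄₁ − x̄₂ = 116 − 141 = -25.0000; the interval is -25.0000 ± 2.7141 = (-27.71, -22.29).

(-27.71, -22.29)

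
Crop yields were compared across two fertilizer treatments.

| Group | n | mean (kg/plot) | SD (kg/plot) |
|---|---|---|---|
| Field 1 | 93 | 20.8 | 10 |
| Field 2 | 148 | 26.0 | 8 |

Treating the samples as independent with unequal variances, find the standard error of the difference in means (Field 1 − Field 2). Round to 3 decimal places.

SE₁ = s₁/√n₁ = 10/√93 = 1.0370; SE₂ = 8/√148 = 0.6576.
Independent samples, unequal variances: SE_diff = √(SE₁² + SE₂²) = √(1.075369 + 0.43243776) = 1.2279.

1.228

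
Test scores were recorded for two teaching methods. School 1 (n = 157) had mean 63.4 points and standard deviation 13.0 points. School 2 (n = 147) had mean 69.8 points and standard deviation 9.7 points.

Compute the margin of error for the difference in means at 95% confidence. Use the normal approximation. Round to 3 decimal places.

2.568

Standard errors of each mean: 13.0/√157 = 1.0375 and 9.7/√147 = 0.8000.
SE(x̄₁ − x̄₂) = √(1.0375² + 0.8000²) = 1.3101 for independent samples with unequal variances.
With z* = 1.960, the margin is 1.960 × 1.3101 = 2.5678.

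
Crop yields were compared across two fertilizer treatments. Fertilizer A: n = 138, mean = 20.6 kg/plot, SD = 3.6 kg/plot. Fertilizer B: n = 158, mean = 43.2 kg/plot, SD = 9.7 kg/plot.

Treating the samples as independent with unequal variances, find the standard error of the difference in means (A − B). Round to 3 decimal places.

Standard errors of each mean: 3.6/√138 = 0.3065 and 9.7/√158 = 0.7717.
SE(x̄₁ − x̄₂) = √(0.3065² + 0.7717²) = 0.8303 for independent samples with unequal variances.

0.830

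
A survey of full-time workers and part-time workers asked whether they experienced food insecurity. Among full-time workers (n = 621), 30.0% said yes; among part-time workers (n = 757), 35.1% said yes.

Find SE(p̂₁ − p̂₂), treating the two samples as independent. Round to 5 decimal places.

0.02528

The two standard errors are √(0.3000×0.7000/621) = 0.01839 and √(0.3510×0.6490/757) = 0.01735.
Because the samples are independent, SE_diff = √(0.01839² + 0.01735²) = 0.02528.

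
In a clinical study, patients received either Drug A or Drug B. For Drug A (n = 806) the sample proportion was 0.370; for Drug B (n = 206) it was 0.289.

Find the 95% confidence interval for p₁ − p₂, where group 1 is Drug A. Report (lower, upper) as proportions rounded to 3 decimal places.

The two standard errors are √(0.3700×0.6300/806) = 0.01701 and √(0.2890×0.7110/206) = 0.03158.
Because the samples are independent, SE_diff = √(0.01701² + 0.03158²) = 0.03587.
Using z* = 1.960 for 95%, ME = 1.960 × 0.03587 = 0.07031.
p̂₁ − p̂₂ = 0.0810; interval 0.0810 ± 0.07031 gives (0.011, 0.151).

(0.011, 0.151)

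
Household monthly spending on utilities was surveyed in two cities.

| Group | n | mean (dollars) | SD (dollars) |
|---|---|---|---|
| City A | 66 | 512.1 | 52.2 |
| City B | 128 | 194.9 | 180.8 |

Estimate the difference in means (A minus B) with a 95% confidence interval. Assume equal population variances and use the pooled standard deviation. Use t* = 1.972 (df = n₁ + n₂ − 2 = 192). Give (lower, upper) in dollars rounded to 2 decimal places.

s_p = √[((n₁−1)s₁² + (n₂−1)s₂²)/(n₁+n₂−2)] = √[(65·52.2² + 127·180.8²)/192] = 150.1487.
SE = 150.1487·√(1/66 + 1/128) = 22.7534.
With t* = 1.972, margin = 1.972 × 22.7534 = 44.8697.
x̄₁ − x̄₂ = 512.1 − 194.9 = 317.2000; interval 317.2000 ± 44.8697 = (272.33, 362.07).

(272.33, 362.07)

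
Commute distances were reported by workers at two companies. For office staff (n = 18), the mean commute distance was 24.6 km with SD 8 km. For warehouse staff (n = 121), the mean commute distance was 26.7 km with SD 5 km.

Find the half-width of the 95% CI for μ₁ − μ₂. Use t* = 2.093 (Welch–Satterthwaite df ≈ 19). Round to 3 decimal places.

SE₁ = s₁/√n₁ = 8/√18 = 1.8856; SE₂ = 5/√121 = 0.4545.
Independent samples, unequal variances: SE_diff = √(SE₁² + SE₂²) = √(3.55548736 + 0.20657025) = 1.9396.
t* = 2.093, so margin of error = 2.093 × 1.9396 = 4.0596.

4.060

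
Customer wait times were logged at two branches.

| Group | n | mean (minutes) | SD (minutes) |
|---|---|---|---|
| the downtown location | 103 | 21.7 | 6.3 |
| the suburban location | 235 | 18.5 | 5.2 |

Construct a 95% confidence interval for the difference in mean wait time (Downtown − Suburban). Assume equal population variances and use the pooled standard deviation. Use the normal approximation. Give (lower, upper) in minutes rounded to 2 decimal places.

s_p = √[((n₁−1)s₁² + (n₂−1)s₂²)/(n₁+n₂−2)] = √[(102·6.3² + 234·5.2²)/336] = 5.5570.
SE = 5.5570·√(1/103 + 1/235) = 0.6567.
With z* = 1.960, margin = 1.960 × 0.6567 = 1.2871.
x̄₁ − x̄₂ = 21.7 − 18.5 = 3.2000; interval 3.2000 ± 1.2871 = (1.91, 4.49).

(1.91, 4.49)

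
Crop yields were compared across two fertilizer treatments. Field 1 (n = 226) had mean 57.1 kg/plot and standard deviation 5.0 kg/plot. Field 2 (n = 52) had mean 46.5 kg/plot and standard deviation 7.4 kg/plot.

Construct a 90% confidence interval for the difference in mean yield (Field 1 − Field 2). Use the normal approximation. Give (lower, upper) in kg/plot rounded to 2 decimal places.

SE₁ = s₁/√n₁ = 5.0/√226 = 0.3326; SE₂ = 7.4/√52 = 1.0262.
Independent samples, unequal variances: SE_diff = √(SE₁² + SE₂²) = √(0.11062276 + 1.05308644) = 1.0788.
z* = 1.645, so margin of error = 1.645 × 1.0788 = 1.7746.
Difference in means = 57.1 − 46.5 = 10.6000.
10.6000 ± 1.7746 → (8.83, 12.37).

(8.83, 12.37)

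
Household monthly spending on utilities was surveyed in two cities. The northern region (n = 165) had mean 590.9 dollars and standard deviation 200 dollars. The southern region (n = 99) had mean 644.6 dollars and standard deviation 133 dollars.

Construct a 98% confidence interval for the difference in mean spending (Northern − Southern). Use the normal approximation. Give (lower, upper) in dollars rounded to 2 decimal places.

(-101.43, -5.97)

Per-group SEs: s₁/√n₁ = 200/√165 = 15.5700, s₂/√n₂ = 133/√99 = 13.3670.
Unpooled SE of the difference: √(242.4249 + 178.676689) = 20.5208.
Margin of error = z* · SE = 2.326 × 20.5208 = 47.7314.
x̄₁ − x̄₂ = 590.9 − 644.6 = -53.7000.
CI: -53.7000 ± 47.7314 = (-101.43, -5.97).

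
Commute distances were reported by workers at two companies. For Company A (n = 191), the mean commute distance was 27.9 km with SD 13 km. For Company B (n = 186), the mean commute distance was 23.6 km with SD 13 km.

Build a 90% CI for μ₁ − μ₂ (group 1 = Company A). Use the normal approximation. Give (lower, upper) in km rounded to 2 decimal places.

Standard errors of each mean: 13/√191 = 0.9406 and 13/√186 = 0.9532.
SE(x̄₁ − x̄₂) = √(0.9406² + 0.9532²) = 1.3391 for independent samples with unequal variances.
With z* = 1.645, the margin is 1.645 × 1.3391 = 2.2028.
x̄₁ − x̄₂ = 27.9 − 23.6 = 4.3000; the interval is 4.3000 ± 2.2028 = (2.10, 6.50).

(2.10, 6.50)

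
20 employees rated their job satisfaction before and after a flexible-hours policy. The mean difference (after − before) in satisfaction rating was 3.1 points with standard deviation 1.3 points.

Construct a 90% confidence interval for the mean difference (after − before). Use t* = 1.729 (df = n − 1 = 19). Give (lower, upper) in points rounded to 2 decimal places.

This is a matched-pairs design, so SE = s_d/√n = 1.3/√20 = 0.2907.
Margin = 1.729 × 0.2907 = 0.5026; the interval is 3.1 ± 0.5026 = (2.60, 3.60).

(2.60, 3.60)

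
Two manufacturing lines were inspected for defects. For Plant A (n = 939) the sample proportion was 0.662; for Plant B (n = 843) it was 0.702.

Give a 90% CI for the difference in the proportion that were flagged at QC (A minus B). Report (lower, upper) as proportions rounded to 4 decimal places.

(-0.0763, -0.0037)

Each SE is √(p̂(1−p̂)/n): √(0.6620·0.3380/939) = 0.01544 and √(0.7020·0.2980/843) = 0.01575.
SE(p̂₁ − p̂₂) = √(SE₁² + SE₂²) = √(0.0002383936 + 0.0002480625) = 0.02206, since the two samples are independent.
At 90% confidence z* = 1.645; margin = 1.645 × 0.02206 = 0.03629.
The difference is 0.6620 − 0.7020 = -0.0400, so the interval is -0.0400 ± 0.03629 = (-0.0763, -0.0037).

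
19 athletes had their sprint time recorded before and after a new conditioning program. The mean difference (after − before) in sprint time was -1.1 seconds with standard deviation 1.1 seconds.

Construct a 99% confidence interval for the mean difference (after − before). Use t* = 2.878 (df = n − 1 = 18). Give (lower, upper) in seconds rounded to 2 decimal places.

This is a matched-pairs design, so SE = s_d/√n = 1.1/√19 = 0.2524.
Margin = 2.878 × 0.2524 = 0.7264; the interval is -1.1 ± 0.7264 = (-1.83, -0.37).

(-1.83, -0.37)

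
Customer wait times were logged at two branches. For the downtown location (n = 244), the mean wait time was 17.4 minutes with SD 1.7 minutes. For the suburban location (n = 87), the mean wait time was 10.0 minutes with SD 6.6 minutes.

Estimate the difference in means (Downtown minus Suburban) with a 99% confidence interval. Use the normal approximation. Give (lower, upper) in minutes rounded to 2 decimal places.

(5.56, 9.24)

SE₁ = s₁/√n₁ = 1.7/√244 = 0.1088; SE₂ = 6.6/√87 = 0.7076.
Independent samples, unequal variances: SE_diff = √(SE₁² + SE₂²) = √(0.01183744 + 0.50069776) = 0.7159.
z* = 2.576, so margin of error = 2.576 × 0.7159 = 1.8442.
Difference in means = 17.4 − 10.0 = 7.4000.
7.4000 ± 1.8442 → (5.56, 9.24).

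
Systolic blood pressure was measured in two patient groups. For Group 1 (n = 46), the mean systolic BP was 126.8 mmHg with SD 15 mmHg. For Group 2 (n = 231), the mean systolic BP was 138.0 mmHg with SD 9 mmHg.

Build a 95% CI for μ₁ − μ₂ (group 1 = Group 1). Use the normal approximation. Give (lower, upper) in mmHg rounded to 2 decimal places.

(-15.69, -6.71)

Standard errors of each mean: 15/√46 = 2.2116 and 9/√231 = 0.5922.
SE(x̄₁ − x̄₂) = √(2.2116² + 0.5922²) = 2.2895 for independent samples with unequal variances.
With z* = 1.960, the margin is 1.960 × 2.2895 = 4.4874.
x̄₁ − x̄₂ = 126.8 − 138.0 = -11.2000; the interval is -11.2000 ± 4.4874 = (-15.69, -6.71).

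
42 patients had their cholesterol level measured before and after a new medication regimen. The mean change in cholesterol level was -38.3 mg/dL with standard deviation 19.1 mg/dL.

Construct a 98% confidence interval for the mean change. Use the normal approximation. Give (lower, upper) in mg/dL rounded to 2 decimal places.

(-45.16, -31.44)

Paired design: SE = s_d/√n = 19.1/√42 = 2.9472.
z* = 2.326; margin of error = 2.326 × 2.9472 = 6.8552.
-38.3 ± 6.8552 → (-45.16, -31.44).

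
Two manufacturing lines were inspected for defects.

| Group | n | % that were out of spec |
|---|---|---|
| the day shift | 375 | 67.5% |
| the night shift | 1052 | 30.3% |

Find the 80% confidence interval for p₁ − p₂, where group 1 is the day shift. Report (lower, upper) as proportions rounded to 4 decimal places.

(0.3361, 0.4079)

The two standard errors are √(0.6750×0.3250/375) = 0.02419 and √(0.3030×0.6970/1052) = 0.01417.
Because the samples are independent, SE_diff = √(0.02419² + 0.01417²) = 0.02803.
Using z* = 1.282 for 80%, ME = 1.282 × 0.02803 = 0.03593.
p̂₁ − p̂₂ = 0.3720; interval 0.3720 ± 0.03593 gives (0.3361, 0.4079).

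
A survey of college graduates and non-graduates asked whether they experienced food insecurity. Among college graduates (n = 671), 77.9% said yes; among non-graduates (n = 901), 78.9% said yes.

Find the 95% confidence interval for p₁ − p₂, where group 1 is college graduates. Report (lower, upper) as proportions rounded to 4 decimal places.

The two standard errors are √(0.7790×0.2210/671) = 0.01602 and √(0.7890×0.2110/901) = 0.01359.
Because the samples are independent, SE_diff = √(0.01602² + 0.01359²) = 0.02101.
Using z* = 1.960 for 95%, ME = 1.960 × 0.02101 = 0.04118.
p̂₁ − p̂₂ = -0.0100; interval -0.0100 ± 0.04118 gives (-0.0512, 0.0312).

(-0.0512, 0.0312)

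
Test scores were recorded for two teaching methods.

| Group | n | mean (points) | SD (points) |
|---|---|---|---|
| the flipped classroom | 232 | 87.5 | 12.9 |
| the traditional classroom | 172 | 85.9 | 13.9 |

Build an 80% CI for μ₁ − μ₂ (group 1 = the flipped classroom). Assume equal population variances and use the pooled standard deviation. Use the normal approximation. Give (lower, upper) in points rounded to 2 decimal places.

(-0.12, 3.32)

s_p = √[((n₁−1)s₁² + (n₂−1)s₂²)/(n₁+n₂−2)] = √[(231·12.9² + 171·13.9²)/402] = 13.3345.
SE = 13.3345·√(1/232 + 1/172) = 1.3417.
With z* = 1.282, margin = 1.282 × 1.3417 = 1.7201.
x̄₁ − x̄₂ = 87.5 − 85.9 = 1.6000; interval 1.6000 ± 1.7201 = (-0.12, 3.32).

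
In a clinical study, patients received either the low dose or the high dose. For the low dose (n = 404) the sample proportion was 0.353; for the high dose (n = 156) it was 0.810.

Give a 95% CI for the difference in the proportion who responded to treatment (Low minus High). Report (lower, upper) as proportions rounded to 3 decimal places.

The two standard errors are √(0.3530×0.6470/404) = 0.02378 and √(0.8100×0.1900/156) = 0.03141.
Because the samples are independent, SE_diff = √(0.02378² + 0.03141²) = 0.03940.
Using z* = 1.960 for 95%, ME = 1.960 × 0.03940 = 0.07722.
p̂₁ − p̂₂ = -0.4570; interval -0.4570 ± 0.07722 gives (-0.534, -0.380).

(-0.534, -0.380)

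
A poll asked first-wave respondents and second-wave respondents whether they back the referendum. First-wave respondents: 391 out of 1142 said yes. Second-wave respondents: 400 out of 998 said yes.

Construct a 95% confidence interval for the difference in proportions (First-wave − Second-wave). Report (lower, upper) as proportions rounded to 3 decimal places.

(-0.099, -0.017)

p̂₁ = 391/1142 = 0.3424 and p̂₂ = 400/998 = 0.4008.
SE₁ = √(p̂₁(1−p̂₁)/n₁) = √(0.3424·0.6576/1142) = 0.01404; SE₂ = √(0.4008·0.5992/998) = 0.01551.
Independent samples: SE of the difference = √(SE₁² + SE₂²) = √(0.0001971216 + 0.0002405601) = 0.02092.
z* for 95% confidence is 1.960, so the margin of error is 1.960 × 0.02092 = 0.04100.
Point estimate p̂₁ − p̂₂ = 0.3424 − 0.4008 = -0.0584.
-0.0584 ± 0.04100 → (-0.099, -0.017).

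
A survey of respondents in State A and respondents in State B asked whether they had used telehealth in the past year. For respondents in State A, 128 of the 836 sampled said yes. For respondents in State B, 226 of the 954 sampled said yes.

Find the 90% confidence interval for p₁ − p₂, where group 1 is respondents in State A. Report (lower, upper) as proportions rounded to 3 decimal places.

(-0.114, -0.053)

p̂₁ = 128/836 = 0.1531 and p̂₂ = 226/954 = 0.2369.
SE₁ = √(p̂₁(1−p̂₁)/n₁) = √(0.1531·0.8469/836) = 0.01245; SE₂ = √(0.2369·0.7631/954) = 0.01377.
Independent samples: SE of the difference = √(SE₁² + SE₂²) = √(0.0001550025 + 0.0001896129) = 0.01856.
z* for 90% confidence is 1.645, so the margin of error is 1.645 × 0.01856 = 0.03053.
Point estimate p̂₁ − p̂₂ = 0.1531 − 0.2369 = -0.0838.
-0.0838 ± 0.03053 → (-0.114, -0.053).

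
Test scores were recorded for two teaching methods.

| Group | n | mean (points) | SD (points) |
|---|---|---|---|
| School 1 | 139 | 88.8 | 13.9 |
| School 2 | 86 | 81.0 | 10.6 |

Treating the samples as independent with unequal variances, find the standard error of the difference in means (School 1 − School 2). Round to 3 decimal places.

Per-group SEs: s₁/√n₁ = 13.9/√139 = 1.1790, s₂/√n₂ = 10.6/√86 = 1.1430.
Unpooled SE of the difference: √(1.390041 + 1.306449) = 1.6421.

1.642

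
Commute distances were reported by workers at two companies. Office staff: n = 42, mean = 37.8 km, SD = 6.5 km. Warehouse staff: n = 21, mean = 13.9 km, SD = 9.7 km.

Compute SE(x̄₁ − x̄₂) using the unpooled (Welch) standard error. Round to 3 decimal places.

2.342

SE₁ = s₁/√n₁ = 6.5/√42 = 1.0030; SE₂ = 9.7/√21 = 2.1167.
Independent samples, unequal variances: SE_diff = √(SE₁² + SE₂²) = √(1.006009 + 4.48041889) = 2.3423.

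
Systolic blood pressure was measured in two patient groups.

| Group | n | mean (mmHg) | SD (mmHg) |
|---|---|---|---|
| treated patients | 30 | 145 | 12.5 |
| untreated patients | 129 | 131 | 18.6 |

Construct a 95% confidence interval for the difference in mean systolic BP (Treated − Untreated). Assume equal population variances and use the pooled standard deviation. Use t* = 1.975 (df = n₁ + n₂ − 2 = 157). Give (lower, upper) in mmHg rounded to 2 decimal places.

s_p = √[((n₁−1)s₁² + (n₂−1)s₂²)/(n₁+n₂−2)] = √[(29·12.5² + 128·18.6²)/157] = 17.6329.
SE = 17.6329·√(1/30 + 1/129) = 3.5741.
With t* = 1.975, margin = 1.975 × 3.5741 = 7.0588.
x̄₁ − x̄₂ = 145 − 131 = 14.0000; interval 14.0000 ± 7.0588 = (6.94, 21.06).

(6.94, 21.06)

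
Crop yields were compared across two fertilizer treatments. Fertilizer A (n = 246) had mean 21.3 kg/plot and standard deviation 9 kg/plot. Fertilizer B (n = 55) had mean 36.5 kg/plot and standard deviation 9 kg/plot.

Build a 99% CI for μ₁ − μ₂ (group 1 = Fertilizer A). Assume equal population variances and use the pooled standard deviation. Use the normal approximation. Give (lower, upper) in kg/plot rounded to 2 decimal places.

s_p = √[((n₁−1)s₁² + (n₂−1)s₂²)/(n₁+n₂−2)] = √[(245·9² + 54·9²)/299] = 9.0000.
SE = 9.0000·√(1/246 + 1/55) = 1.3424.
With z* = 2.576, margin = 2.576 × 1.3424 = 3.4580.
x̄₁ − x̄₂ = 21.3 − 36.5 = -15.2000; interval -15.2000 ± 3.4580 = (-18.66, -11.74).

(-18.66, -11.74)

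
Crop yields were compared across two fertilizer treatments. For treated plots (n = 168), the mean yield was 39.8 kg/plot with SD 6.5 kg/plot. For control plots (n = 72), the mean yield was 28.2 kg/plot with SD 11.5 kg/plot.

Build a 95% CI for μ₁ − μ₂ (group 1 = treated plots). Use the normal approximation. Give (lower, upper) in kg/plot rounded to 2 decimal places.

Per-group SEs: s₁/√n₁ = 6.5/√168 = 0.5015, s₂/√n₂ = 11.5/√72 = 1.3553.
Unpooled SE of the difference: √(0.25150225 + 1.83683809) = 1.4451.
Margin of error = z* · SE = 1.960 × 1.4451 = 2.8324.
x̄₁ − x̄₂ = 39.8 − 28.2 = 11.6000.
CI: 11.6000 ± 2.8324 = (8.77, 14.43).

(8.77, 14.43)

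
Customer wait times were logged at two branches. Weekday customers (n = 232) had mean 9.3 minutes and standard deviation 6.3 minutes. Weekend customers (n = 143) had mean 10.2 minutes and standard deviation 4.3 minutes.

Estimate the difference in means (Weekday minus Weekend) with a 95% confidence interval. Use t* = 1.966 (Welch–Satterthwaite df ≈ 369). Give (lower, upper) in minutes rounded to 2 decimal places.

(-1.98, 0.18)

Standard errors of each mean: 6.3/√232 = 0.4136 and 4.3/√143 = 0.3596.
SE(x̄₁ − x̄₂) = √(0.4136² + 0.3596²) = 0.5481 for independent samples with unequal variances.
With t* = 1.966, the margin is 1.966 × 0.5481 = 1.0776.
x̄₁ − x̄₂ = 9.3 − 10.2 = -0.9000; the interval is -0.9000 ± 1.0776 = (-1.98, 0.18).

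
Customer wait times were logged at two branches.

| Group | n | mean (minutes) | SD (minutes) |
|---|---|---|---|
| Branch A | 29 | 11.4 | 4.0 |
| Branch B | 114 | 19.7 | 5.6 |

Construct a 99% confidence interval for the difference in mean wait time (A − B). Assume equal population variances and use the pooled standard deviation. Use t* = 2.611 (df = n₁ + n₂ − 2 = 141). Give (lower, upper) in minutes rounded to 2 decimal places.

(-11.19, -5.41)

s_p = √[((n₁−1)s₁² + (n₂−1)s₂²)/(n₁+n₂−2)] = √[(28·4.0² + 113·5.6²)/141] = 5.3207.
SE = 5.3207·√(1/29 + 1/114) = 1.1066.
With t* = 2.611, margin = 2.611 × 1.1066 = 2.8893.
x̄₁ − x̄₂ = 11.4 − 19.7 = -8.3000; interval -8.3000 ± 2.8893 = (-11.19, -5.41).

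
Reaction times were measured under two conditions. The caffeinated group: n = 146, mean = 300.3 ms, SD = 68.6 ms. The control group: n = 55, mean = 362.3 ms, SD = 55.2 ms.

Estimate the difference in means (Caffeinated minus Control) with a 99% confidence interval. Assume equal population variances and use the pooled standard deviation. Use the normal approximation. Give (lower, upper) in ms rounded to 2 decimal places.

(-88.59, -35.41)

Pooled variance s_p² = [145·68.6² + 54·55.2²] / (146+55−2) = 4255.8008, so s_p = 65.2365.
SE_diff = s_p·√(1/n₁ + 1/n₂) = 65.2365·√(1/146 + 1/55) = 10.3212.
z* = 2.576; margin = 2.576 × 10.3212 = 26.5874.
Difference = 300.3 − 362.3 = -62.0000.
-62.0000 ± 26.5874 → (-88.59, -35.41).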